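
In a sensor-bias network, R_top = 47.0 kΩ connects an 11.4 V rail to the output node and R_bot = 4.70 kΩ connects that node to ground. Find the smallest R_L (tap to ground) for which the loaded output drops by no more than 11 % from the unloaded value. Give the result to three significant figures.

Output resistance R_th = R_top‖R_bot = (47.0 × 4.70)/51.70 = 4.273 kΩ.
The fractional drop is R_th/(R_th + R_L); requiring this ≤ 0.110 gives R_L ≥ R_th(1/0.110 − 1) = 4.273 × 8.091 = 34.6 kΩ.

R_L(min) ≈ 34.6 kΩ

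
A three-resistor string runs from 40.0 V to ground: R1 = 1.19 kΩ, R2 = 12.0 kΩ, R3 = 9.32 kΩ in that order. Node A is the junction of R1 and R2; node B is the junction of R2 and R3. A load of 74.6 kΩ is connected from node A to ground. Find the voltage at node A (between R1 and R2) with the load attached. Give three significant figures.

Below node A the series string R2+R3 = 21.32 kΩ sits in parallel with the 74.6 kΩ load: 16.58 kΩ.
V_A = 40.0 × 16.58/(1.19 + 16.58) = 37.3 V.

V ≈ 37.3 V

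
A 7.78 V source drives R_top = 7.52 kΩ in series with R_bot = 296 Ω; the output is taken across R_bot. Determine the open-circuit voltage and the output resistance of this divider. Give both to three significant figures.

V_th is the open-circuit tap voltage: 7.78 × 296/(7520 + 296) = 0.295 V.
With the supply zeroed, R_top and R_bot appear in parallel from the tap: R_th = R_top‖R_bot = (7520 × 296)/7816 = 285 Ω.

V_th = 0.295 V, R_th = 285 Ω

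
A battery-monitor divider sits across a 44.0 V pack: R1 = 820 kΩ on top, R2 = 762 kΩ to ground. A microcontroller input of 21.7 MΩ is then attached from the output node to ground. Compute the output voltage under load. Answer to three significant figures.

The load sits in parallel with R2: R2‖R_L = (762 × 21700) / (762 + 21700) = 736.1 kΩ.
V_out = 44.0 × 736.1 / (820 + 736.1) = 44.0 × 736.1/1556 = 20.8 V.

V_out ≈ 20.8 V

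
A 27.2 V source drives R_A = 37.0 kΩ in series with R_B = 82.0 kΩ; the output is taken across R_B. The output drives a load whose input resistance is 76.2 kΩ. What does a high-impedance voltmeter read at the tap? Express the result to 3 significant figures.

V_out ≈ 14.0 V

The load sits in parallel with R_B: R_B‖R_L = (82.0 × 76.2) / (82.0 + 76.2) = 39.50 kΩ.
V_out = 27.2 × 39.50 / (37.0 + 39.50) = 27.2 × 39.50/76.50 = 14.0 V.
(Unloaded it would have been 18.7 V.)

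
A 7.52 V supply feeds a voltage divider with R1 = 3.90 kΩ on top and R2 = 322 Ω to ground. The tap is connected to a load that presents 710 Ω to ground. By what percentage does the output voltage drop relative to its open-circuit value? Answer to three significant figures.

Unloaded V = 7.52 × 322/4222 = 0.5735 V.
Loaded: R2‖R_L = 221.5 Ω, giving V = 7.52 × 221.5/4122 = 0.4042 V.
Drop = (0.5735 − 0.4042) / 0.5735 = 29.5 %.

29.5 %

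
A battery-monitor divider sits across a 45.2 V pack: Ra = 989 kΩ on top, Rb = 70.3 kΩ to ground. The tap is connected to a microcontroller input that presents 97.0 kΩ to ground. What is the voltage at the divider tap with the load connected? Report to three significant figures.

V_out ≈ 1.79 V

The load sits in parallel with Rb: Rb‖R_L = (70.3 × 97.0) / (70.3 + 97.0) = 40.76 kΩ.
V_out = 45.2 × 40.76 / (989 + 40.76) = 45.2 × 40.76/1030 = 1.79 V.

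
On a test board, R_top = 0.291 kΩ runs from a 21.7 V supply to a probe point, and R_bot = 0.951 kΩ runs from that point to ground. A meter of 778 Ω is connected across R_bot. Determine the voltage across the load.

V_out ≈ 12.9 V

The load sits in parallel with R_bot: R_bot‖R_L = (951 × 778) / (951 + 778) = 427.9 Ω.
V_out = 21.7 × 427.9 / (291 + 427.9) = 21.7 × 427.9/718.9 = 12.9 V.
(Unloaded it would have been 16.6 V.)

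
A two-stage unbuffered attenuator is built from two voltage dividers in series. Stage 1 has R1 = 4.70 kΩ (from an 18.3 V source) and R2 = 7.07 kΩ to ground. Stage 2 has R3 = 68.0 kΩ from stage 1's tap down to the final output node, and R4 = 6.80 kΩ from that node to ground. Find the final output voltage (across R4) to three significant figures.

V_out ≈ 0.963 V

Stage 2 presents R3+R4 = 74.80 kΩ as a load on stage 1's tap.
Stage 1's lower leg becomes R2‖(R3+R4) = 6.459 kΩ, so V_mid = 18.3 × 6.459/11.16 = 10.59 V.
Stage 2 is itself unloaded: V_out = V_mid × R4/(R3+R4) = 10.59 × 6.80/74.80 = 0.963 V.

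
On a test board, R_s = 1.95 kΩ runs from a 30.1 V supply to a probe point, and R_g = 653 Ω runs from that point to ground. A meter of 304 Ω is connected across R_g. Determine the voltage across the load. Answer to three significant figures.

The load sits in parallel with R_g: R_g‖R_L = (653 × 304) / (653 + 304) = 207.4 Ω.
V_out = 30.1 × 207.4 / (1950 + 207.4) = 30.1 × 207.4/2157 = 2.89 V.

V_out ≈ 2.89 V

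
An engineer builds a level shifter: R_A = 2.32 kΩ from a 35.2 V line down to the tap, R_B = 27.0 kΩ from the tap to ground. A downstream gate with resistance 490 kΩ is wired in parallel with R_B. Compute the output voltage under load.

V_out ≈ 32.3 V

The load sits in parallel with R_B: R_B‖R_L = (27.0 × 490) / (27.0 + 490) = 25.59 kΩ.
V_out = 35.2 × 25.59 / (2.32 + 25.59) = 35.2 × 25.59/27.91 = 32.3 V.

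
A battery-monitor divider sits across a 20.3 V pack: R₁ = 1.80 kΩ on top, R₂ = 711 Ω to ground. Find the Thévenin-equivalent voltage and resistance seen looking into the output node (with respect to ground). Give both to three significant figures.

V_th is the open-circuit tap voltage: 20.3 × 711/(1800 + 711) = 5.75 V.
With the supply zeroed, R₁ and R₂ appear in parallel from the tap: R_th = R₁‖R₂ = (1800 × 711)/2511 = 510 Ω.

V_th = 5.75 V, R_th = 510 Ω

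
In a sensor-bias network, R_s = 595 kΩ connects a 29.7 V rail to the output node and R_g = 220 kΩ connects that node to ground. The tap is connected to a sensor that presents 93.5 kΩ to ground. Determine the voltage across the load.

V_out ≈ 2.95 V

The load sits in parallel with R_g: R_g‖R_L = (220 × 93.5) / (220 + 93.5) = 65.61 kΩ.
V_out = 29.7 × 65.61 / (595 + 65.61) = 29.7 × 65.61/660.6 = 2.95 V.
(Unloaded it would have been 8.02 V.)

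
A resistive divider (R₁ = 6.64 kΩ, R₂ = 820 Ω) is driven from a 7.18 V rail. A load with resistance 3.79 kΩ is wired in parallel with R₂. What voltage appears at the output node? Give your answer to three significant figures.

V_out ≈ 0.662 V

The load sits in parallel with R₂: R₂‖R_L = (820 × 3790) / (820 + 3790) = 674.1 Ω.
V_out = 7.18 × 674.1 / (6640 + 674.1) = 7.18 × 674.1/7314 = 0.662 V.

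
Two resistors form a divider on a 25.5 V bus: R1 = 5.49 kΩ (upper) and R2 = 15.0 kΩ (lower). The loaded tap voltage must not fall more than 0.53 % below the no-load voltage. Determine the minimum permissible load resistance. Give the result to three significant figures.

Output resistance R_th = R1‖R2 = (5.49 × 15.0)/20.49 = 4.019 kΩ.
The fractional drop is R_th/(R_th + R_L); requiring this ≤ 0.00530 gives R_L ≥ R_th(1/0.00530 − 1) = 4.019 × 187.7 = 754 kΩ.

R_L(min) ≈ 754 kΩ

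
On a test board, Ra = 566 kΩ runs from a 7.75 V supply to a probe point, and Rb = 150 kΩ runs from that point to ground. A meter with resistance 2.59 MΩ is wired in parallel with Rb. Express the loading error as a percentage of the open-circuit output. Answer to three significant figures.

The divider's output (Thévenin) resistance is Ra‖Rb = 118.6 kΩ.
Fractional drop under load = R_th/(R_th + R_L) = 118.6 / (118.6 + 2590) = 0.04378.
So the output falls by 4.38 %.

4.38 %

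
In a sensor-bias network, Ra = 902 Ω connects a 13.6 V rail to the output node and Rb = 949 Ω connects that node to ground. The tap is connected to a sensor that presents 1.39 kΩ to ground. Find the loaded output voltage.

The load sits in parallel with Rb: Rb‖R_L = (949 × 1390) / (949 + 1390) = 564.0 Ω.
V_out = 13.6 × 564.0 / (902 + 564.0) = 13.6 × 564.0/1466 = 5.23 V.

V_out ≈ 5.23 V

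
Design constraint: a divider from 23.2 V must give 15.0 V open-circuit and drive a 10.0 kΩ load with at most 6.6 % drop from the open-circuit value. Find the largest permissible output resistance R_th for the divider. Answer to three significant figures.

R_th ≤ 707 Ω

Loading drop = R_th/(R_th + R_L) ≤ 0.0660, so R_th ≤ R_L · ε/(1−ε) = 10.0 kΩ × 0.0660/0.9340 = 707 Ω.
(Any R1, R2 with R2/(R1+R2) = 0.647 and R1‖R2 ≤ 707 Ω will meet the spec.)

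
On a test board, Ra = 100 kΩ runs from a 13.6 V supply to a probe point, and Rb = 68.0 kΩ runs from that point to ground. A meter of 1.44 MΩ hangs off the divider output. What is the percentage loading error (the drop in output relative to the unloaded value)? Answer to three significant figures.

The divider's output (Thévenin) resistance is Ra‖Rb = 40.48 kΩ.
Fractional drop under load = R_th/(R_th + R_L) = 40.48 / (40.48 + 1440) = 0.02734.
So the output falls by 2.73 %.

2.73 %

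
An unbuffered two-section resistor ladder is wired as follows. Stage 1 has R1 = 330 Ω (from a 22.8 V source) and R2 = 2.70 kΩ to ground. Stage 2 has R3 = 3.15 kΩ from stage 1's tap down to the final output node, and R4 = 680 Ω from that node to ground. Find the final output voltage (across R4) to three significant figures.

V_out ≈ 3.35 V

Stage 2 presents R3+R4 = 3830 Ω as a load on stage 1's tap.
Stage 1's lower leg becomes R2‖(R3+R4) = 1584 Ω, so V_mid = 22.8 × 1584/1914 = 18.87 V.
Stage 2 is itself unloaded: V_out = V_mid × R4/(R3+R4) = 18.87 × 680/3830 = 3.35 V.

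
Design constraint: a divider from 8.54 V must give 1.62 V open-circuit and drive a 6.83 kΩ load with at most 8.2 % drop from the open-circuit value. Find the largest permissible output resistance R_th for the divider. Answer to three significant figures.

R_th ≤ 610 Ω

Loading drop = R_th/(R_th + R_L) ≤ 0.0820, so R_th ≤ R_L · ε/(1−ε) = 6.83 kΩ × 0.0820/0.9180 = 610 Ω.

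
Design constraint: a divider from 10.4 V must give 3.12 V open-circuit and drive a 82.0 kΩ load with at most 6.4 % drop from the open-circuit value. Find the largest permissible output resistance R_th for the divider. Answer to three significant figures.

Loading drop = R_th/(R_th + R_L) ≤ 0.0640, so R_th ≤ R_L · ε/(1−ε) = 82.0 kΩ × 0.0640/0.9360 = 5.61 kΩ.
(Any R1, R2 with R2/(R1+R2) = 0.300 and R1‖R2 ≤ 5.61 kΩ will meet the spec.)

R_th ≤ 5.61 kΩ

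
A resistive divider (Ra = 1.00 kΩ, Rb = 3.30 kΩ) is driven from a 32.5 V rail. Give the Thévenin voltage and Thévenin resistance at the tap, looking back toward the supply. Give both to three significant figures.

V_th is the open-circuit tap voltage: 32.5 × 3.30/(1.00 + 3.30) = 24.9 V.
With the supply zeroed, Ra and Rb appear in parallel from the tap: R_th = Ra‖Rb = (1.00 × 3.30)/4.300 = 767 Ω.

V_th = 24.9 V, R_th = 767 Ω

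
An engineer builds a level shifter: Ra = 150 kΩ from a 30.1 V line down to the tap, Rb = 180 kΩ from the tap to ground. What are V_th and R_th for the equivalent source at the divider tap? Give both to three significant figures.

V_th = 16.4 V, R_th = 81.8 kΩ

V_th is the open-circuit tap voltage: 30.1 × 180/(150 + 180) = 16.4 V.
With the supply zeroed, Ra and Rb appear in parallel from the tap: R_th = Ra‖Rb = (150 × 180)/330.0 = 81.8 kΩ.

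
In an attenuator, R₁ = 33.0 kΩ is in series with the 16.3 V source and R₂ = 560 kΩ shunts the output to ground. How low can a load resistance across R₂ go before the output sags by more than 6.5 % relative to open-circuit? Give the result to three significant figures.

R_L(min) ≈ 448 kΩ

Output resistance R_th = R₁‖R₂ = (33.0 × 560)/593.0 = 31.16 kΩ.
The fractional drop is R_th/(R_th + R_L); requiring this ≤ 0.0650 gives R_L ≥ R_th(1/0.0650 − 1) = 31.16 × 14.38 = 448 kΩ.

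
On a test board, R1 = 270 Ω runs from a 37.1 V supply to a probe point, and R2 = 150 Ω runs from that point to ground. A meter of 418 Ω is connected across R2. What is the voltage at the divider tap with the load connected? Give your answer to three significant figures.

V_out ≈ 10.8 V

The load sits in parallel with R2: R2‖R_L = (150 × 418) / (150 + 418) = 110.4 Ω.
V_out = 37.1 × 110.4 / (270 + 110.4) = 37.1 × 110.4/380.4 = 10.8 V.
(Unloaded it would have been 13.2 V.)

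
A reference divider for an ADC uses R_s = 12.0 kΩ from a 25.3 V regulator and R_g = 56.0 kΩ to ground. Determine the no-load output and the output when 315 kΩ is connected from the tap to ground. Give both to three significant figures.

Unloaded: 20.8 V; loaded: 20.2 V

Open-circuit: V = 25.3 × 56.0/(12.0 + 56.0) = 20.8 V.
With the load, R_g becomes R_g‖R_L = 47.55 kΩ, so V = 25.3 × 47.55/59.55 = 20.2 V.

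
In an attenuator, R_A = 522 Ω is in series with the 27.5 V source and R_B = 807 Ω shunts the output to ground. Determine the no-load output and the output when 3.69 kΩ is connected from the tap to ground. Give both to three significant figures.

Open-circuit: V = 27.5 × 807/(522 + 807) = 16.7 V.
With the load, R_B becomes R_B‖R_L = 662.2 Ω, so V = 27.5 × 662.2/1184 = 15.4 V.

Unloaded: 16.7 V; loaded: 15.4 V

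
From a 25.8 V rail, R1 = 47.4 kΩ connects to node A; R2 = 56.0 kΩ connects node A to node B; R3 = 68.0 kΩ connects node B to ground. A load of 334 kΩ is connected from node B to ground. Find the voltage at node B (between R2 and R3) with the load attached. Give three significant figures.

V ≈ 9.12 V

At node B, R3 is in parallel with the load: R3‖R_L = 56.50 kΩ.
Below node A the resistance is R2 + (R3‖R_L) = 112.5 kΩ, so V_A = 25.8 × 112.5/159.9 = 18.15 V.
Then V_B = V_A × (R3‖R_L)/(R2 + R3‖R_L) = 18.15 × 56.50/112.5 = 9.12 V.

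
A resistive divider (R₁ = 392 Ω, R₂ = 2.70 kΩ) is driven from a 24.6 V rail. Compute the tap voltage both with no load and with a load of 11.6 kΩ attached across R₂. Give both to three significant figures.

Unloaded: 21.5 V; loaded: 20.9 V

Open-circuit: V = 24.6 × 2700/(392 + 2700) = 21.5 V.
With the load, R₂ becomes R₂‖R_L = 2190 Ω, so V = 24.6 × 2190/2582 = 20.9 V.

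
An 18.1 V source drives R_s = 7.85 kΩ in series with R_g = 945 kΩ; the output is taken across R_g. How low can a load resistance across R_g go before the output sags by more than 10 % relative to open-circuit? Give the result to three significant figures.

R_L(min) ≈ 70.1 kΩ

Output resistance R_th = R_s‖R_g = (7.85 × 945)/952.9 = 7.785 kΩ.
The fractional drop is R_th/(R_th + R_L); requiring this ≤ 0.100 gives R_L ≥ R_th(1/0.100 − 1) = 7.785 × 9.000 = 70.1 kΩ.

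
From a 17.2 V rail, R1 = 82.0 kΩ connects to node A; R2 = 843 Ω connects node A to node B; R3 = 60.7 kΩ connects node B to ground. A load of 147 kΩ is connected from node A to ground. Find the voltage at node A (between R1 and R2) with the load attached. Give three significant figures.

V ≈ 5.95 V

Below node A the series string R2+R3 = 61540 Ω sits in parallel with the 147000 Ω load: 43380 Ω.
V_A = 17.2 × 43380/(82000 + 43380) = 5.95 V.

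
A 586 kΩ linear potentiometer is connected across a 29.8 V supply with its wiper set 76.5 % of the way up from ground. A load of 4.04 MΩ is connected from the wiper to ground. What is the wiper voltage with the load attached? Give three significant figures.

The wiper splits the pot into (1−α)R = 137.7 kΩ above and αR = 448.3 kΩ below.
Lower section ‖ load = 403.5 kΩ.
V_wiper = 29.8 × 403.5/(137.7 + 403.5) = 22.2 V.

V ≈ 22.2 V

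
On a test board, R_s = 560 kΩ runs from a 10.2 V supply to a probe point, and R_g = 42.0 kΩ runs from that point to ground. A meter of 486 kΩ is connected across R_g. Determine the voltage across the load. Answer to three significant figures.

V_out ≈ 0.659 V

The load sits in parallel with R_g: R_g‖R_L = (42.0 × 486) / (42.0 + 486) = 38.66 kΩ.
V_out = 10.2 × 38.66 / (560 + 38.66) = 10.2 × 38.66/598.7 = 0.659 V.
(Unloaded it would have been 0.712 V.)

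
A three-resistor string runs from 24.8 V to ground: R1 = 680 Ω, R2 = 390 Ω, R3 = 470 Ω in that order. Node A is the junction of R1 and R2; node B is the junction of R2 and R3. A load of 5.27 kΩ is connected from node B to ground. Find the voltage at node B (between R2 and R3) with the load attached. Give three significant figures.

V ≈ 7.13 V

At node B, R3 is in parallel with the load: R3‖R_L = 431.5 Ω.
Below node A the resistance is R2 + (R3‖R_L) = 821.5 Ω, so V_A = 24.8 × 821.5/1502 = 13.57 V.
Then V_B = V_A × (R3‖R_L)/(R2 + R3‖R_L) = 13.57 × 431.5/821.5 = 7.13 V.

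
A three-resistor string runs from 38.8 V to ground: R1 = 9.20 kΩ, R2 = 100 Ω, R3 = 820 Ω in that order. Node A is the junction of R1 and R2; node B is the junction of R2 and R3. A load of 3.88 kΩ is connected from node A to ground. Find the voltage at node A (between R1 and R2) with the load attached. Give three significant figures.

V ≈ 2.90 V

Below node A the series string R2+R3 = 920.0 Ω sits in parallel with the 3880 Ω load: 743.7 Ω.
V_A = 38.8 × 743.7/(9200 + 743.7) = 2.90 V.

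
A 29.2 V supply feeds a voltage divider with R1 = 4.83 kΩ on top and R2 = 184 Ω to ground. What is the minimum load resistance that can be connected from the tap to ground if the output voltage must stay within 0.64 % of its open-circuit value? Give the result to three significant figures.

R_L(min) ≈ 27.5 kΩ

Output resistance R_th = R1‖R2 = (4830 × 184)/5014 = 177.2 Ω.
The fractional drop is R_th/(R_th + R_L); requiring this ≤ 0.00640 gives R_L ≥ R_th(1/0.00640 − 1) = 177.2 × 155.2 = 27.5 kΩ.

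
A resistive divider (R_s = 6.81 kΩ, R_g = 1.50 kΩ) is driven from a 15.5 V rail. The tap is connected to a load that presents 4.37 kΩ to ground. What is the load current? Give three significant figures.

I_L ≈ 0.500 mA

R_g‖R_L = 1.117 kΩ; V_out = 15.5 × 1.117/7.927 = 2.184 V.
I_L = V_out / R_L = 2.184 / 4.37 kΩ = 0.500 mA.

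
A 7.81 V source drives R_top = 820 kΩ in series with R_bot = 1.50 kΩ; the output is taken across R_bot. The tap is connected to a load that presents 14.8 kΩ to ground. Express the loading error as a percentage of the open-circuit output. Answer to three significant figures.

Unloaded V = 7.81 × 1.50/821.5 = 0.014260 V.
Loaded: R_bot‖R_L = 1.362 kΩ, giving V = 7.81 × 1.362/821.4 = 0.012950 V.
Drop = (0.014260 − 0.012950) / 0.014260 = 9.19 %.

9.19 %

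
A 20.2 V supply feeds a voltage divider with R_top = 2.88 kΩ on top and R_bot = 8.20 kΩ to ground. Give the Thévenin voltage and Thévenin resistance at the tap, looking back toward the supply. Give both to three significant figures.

V_th is the open-circuit tap voltage: 20.2 × 8.20/(2.88 + 8.20) = 14.9 V.
With the supply zeroed, R_top and R_bot appear in parallel from the tap: R_th = R_top‖R_bot = (2.88 × 8.20)/11.08 = 2.13 kΩ.

V_th = 14.9 V, R_th = 2.13 kΩ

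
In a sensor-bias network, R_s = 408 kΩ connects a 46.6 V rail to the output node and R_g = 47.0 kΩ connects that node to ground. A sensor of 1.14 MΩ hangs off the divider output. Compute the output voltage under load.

The load sits in parallel with R_g: R_g‖R_L = (47.0 × 1140) / (47.0 + 1140) = 45.14 kΩ.
V_out = 46.6 × 45.14 / (408 + 45.14) = 46.6 × 45.14/453.1 = 4.64 V.

V_out ≈ 4.64 V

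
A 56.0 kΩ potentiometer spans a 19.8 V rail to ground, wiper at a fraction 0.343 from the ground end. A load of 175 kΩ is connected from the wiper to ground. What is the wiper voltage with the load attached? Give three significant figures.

V ≈ 6.33 V

The wiper splits the pot into (1−α)R = 36.79 kΩ above and αR = 19.21 kΩ below.
Lower section ‖ load = 17.31 kΩ.
V_wiper = 19.8 × 17.31/(36.79 + 17.31) = 6.33 V.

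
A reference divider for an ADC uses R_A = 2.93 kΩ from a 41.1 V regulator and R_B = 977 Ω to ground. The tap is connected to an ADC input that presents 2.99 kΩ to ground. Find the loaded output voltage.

V_out ≈ 8.25 V

The load sits in parallel with R_B: R_B‖R_L = (977 × 2990) / (977 + 2990) = 736.4 Ω.
V_out = 41.1 × 736.4 / (2930 + 736.4) = 41.1 × 736.4/3666 = 8.25 V.
(Unloaded it would have been 10.3 V.)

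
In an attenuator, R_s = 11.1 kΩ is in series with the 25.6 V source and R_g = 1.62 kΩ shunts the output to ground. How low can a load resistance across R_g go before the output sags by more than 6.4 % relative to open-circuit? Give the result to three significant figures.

Output resistance R_th = R_s‖R_g = (11.1 × 1.62)/12.72 = 1.414 kΩ.
The fractional drop is R_th/(R_th + R_L); requiring this ≤ 0.0640 gives R_L ≥ R_th(1/0.0640 − 1) = 1.414 × 14.62 = 20.7 kΩ.

R_L(min) ≈ 20.7 kΩ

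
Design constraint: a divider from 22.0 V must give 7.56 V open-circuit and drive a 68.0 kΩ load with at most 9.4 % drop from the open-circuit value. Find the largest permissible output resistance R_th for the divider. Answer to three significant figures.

R_th ≤ 7.06 kΩ

Loading drop = R_th/(R_th + R_L) ≤ 0.0940, so R_th ≤ R_L · ε/(1−ε) = 68.0 kΩ × 0.0940/0.9060 = 7.06 kΩ.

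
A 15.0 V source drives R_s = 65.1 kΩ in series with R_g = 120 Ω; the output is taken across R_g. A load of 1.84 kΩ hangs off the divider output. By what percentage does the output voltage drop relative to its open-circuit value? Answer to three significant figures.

6.11 %

The divider's output (Thévenin) resistance is R_s‖R_g = 119.8 Ω.
Fractional drop under load = R_th/(R_th + R_L) = 119.8 / (119.8 + 1840) = 0.06112.
So the output falls by 6.11 %.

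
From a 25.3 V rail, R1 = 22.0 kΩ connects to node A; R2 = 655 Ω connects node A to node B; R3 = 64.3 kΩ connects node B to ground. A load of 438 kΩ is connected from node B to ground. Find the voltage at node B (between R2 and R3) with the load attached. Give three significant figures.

At node B, R3 is in parallel with the load: R3‖R_L = 56070 Ω.
Below node A the resistance is R2 + (R3‖R_L) = 56720 Ω, so V_A = 25.3 × 56720/78720 = 18.23 V.
Then V_B = V_A × (R3‖R_L)/(R2 + R3‖R_L) = 18.23 × 56070/56720 = 18.0 V.

V ≈ 18.0 V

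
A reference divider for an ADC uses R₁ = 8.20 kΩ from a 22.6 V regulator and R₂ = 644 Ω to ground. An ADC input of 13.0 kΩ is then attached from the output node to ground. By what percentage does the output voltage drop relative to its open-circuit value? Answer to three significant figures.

4.39 %

The divider's output (Thévenin) resistance is R₁‖R₂ = 597.1 Ω.
Fractional drop under load = R_th/(R_th + R_L) = 597.1 / (597.1 + 13000) = 0.04391.
So the output falls by 4.39 %.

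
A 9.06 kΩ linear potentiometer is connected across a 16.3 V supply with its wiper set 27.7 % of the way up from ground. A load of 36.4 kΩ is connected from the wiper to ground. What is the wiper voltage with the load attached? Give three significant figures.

The wiper splits the pot into (1−α)R = 6.550 kΩ above and αR = 2.510 kΩ below.
Lower section ‖ load = 2.348 kΩ.
V_wiper = 16.3 × 2.348/(6.550 + 2.348) = 4.30 V.

V ≈ 4.30 V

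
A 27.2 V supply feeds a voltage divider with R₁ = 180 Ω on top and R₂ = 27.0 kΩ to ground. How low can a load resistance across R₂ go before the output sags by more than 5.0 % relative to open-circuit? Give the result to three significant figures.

R_L(min) ≈ 3.40 kΩ

Output resistance R_th = R₁‖R₂ = (180 × 27000)/27180 = 178.8 Ω.
The fractional drop is R_th/(R_th + R_L); requiring this ≤ 0.0500 gives R_L ≥ R_th(1/0.0500 − 1) = 178.8 × 19.00 = 3.40 kΩ.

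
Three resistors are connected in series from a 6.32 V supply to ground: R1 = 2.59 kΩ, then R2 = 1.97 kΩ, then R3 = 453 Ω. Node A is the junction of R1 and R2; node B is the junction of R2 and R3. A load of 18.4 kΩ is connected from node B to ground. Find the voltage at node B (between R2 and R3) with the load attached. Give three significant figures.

At node B, R3 is in parallel with the load: R3‖R_L = 442.1 Ω.
Below node A the resistance is R2 + (R3‖R_L) = 2412 Ω, so V_A = 6.32 × 2412/5002 = 3.048 V.
Then V_B = V_A × (R3‖R_L)/(R2 + R3‖R_L) = 3.048 × 442.1/2412 = 0.559 V.

V ≈ 0.559 V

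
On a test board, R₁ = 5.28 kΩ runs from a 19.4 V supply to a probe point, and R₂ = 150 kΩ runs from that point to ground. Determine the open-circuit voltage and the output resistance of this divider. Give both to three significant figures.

V_th = 18.7 V, R_th = 5.10 kΩ

V_th is the open-circuit tap voltage: 19.4 × 150/(5.28 + 150) = 18.7 V.
With the supply zeroed, R₁ and R₂ appear in parallel from the tap: R_th = R₁‖R₂ = (5.28 × 150)/155.3 = 5.10 kΩ.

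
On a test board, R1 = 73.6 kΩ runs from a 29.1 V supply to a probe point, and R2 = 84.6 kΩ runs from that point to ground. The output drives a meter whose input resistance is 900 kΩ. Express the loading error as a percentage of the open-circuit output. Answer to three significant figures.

The divider's output (Thévenin) resistance is R1‖R2 = 39.36 kΩ.
Fractional drop under load = R_th/(R_th + R_L) = 39.36 / (39.36 + 900) = 0.04190.
So the output falls by 4.19 %.

4.19 %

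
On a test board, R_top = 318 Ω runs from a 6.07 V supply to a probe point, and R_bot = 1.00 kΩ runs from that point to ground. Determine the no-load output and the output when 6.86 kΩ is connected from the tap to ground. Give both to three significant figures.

Unloaded: 4.61 V; loaded: 4.45 V

Open-circuit: V = 6.07 × 1000/(318 + 1000) = 4.61 V.
With the load, R_bot becomes R_bot‖R_L = 872.8 Ω, so V = 6.07 × 872.8/1191 = 4.45 V.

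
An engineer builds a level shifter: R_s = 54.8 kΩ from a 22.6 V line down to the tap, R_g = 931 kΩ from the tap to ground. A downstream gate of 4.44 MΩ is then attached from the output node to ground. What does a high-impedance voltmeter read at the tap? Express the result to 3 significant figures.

V_out ≈ 21.1 V

The load sits in parallel with R_g: R_g‖R_L = (931 × 4440) / (931 + 4440) = 769.6 kΩ.
V_out = 22.6 × 769.6 / (54.8 + 769.6) = 22.6 × 769.6/824.4 = 21.1 V.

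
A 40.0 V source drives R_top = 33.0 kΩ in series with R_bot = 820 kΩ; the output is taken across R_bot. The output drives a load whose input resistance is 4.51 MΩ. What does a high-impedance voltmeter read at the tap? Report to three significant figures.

V_out ≈ 38.2 V

The load sits in parallel with R_bot: R_bot‖R_L = (820 × 4510) / (820 + 4510) = 693.8 kΩ.
V_out = 40.0 × 693.8 / (33.0 + 693.8) = 40.0 × 693.8/726.8 = 38.2 V.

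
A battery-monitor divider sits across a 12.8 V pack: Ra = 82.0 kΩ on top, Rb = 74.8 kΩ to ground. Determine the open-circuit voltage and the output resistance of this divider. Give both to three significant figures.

V_th is the open-circuit tap voltage: 12.8 × 74.8/(82.0 + 74.8) = 6.11 V.
With the supply zeroed, Ra and Rb appear in parallel from the tap: R_th = Ra‖Rb = (82.0 × 74.8)/156.8 = 39.1 kΩ.

V_th = 6.11 V, R_th = 39.1 kΩ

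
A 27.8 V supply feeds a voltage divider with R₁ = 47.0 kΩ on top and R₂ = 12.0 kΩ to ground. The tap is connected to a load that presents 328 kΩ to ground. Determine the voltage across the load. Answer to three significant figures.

The load sits in parallel with R₂: R₂‖R_L = (12.0 × 328) / (12.0 + 328) = 11.58 kΩ.
V_out = 27.8 × 11.58 / (47.0 + 11.58) = 27.8 × 11.58/58.58 = 5.49 V.

V_out ≈ 5.49 V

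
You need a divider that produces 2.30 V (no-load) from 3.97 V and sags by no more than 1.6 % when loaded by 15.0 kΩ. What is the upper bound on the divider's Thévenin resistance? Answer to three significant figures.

Loading drop = R_th/(R_th + R_L) ≤ 0.0160, so R_th ≤ R_L · ε/(1−ε) = 15.0 kΩ × 0.0160/0.9840 = 244 Ω.

R_th ≤ 244 Ω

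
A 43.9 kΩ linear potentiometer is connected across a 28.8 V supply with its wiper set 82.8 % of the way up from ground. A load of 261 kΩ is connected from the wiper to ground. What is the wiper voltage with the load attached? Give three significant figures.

V ≈ 23.3 V

The wiper splits the pot into (1−α)R = 7.551 kΩ above and αR = 36.35 kΩ below.
Lower section ‖ load = 31.91 kΩ.
V_wiper = 28.8 × 31.91/(7.551 + 31.91) = 23.3 V.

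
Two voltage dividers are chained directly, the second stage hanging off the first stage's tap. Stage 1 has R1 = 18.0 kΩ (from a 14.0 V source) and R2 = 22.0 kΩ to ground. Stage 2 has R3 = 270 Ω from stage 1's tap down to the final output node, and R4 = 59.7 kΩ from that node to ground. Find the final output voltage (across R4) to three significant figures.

V_out ≈ 6.58 V

Stage 2 presents R3+R4 = 59970 Ω as a load on stage 1's tap.
Stage 1's lower leg becomes R2‖(R3+R4) = 16100 Ω, so V_mid = 14.0 × 16100/34100 = 6.609 V.
Stage 2 is itself unloaded: V_out = V_mid × R4/(R3+R4) = 6.609 × 59700/59970 = 6.58 V.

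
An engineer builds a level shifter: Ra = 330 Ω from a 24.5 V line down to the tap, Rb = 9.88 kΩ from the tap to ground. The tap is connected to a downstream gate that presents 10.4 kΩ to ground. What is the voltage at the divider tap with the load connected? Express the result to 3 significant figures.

V_out ≈ 23.0 V

The load sits in parallel with Rb: Rb‖R_L = (9880 × 10400) / (9880 + 10400) = 5067 Ω.
V_out = 24.5 × 5067 / (330 + 5067) = 24.5 × 5067/5397 = 23.0 V.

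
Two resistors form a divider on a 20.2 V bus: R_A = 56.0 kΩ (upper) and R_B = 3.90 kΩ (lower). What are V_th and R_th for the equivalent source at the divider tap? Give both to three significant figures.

V_th = 1.32 V, R_th = 3.65 kΩ

V_th is the open-circuit tap voltage: 20.2 × 3.90/(56.0 + 3.90) = 1.32 V.
With the supply zeroed, R_A and R_B appear in parallel from the tap: R_th = R_A‖R_B = (56.0 × 3.90)/59.90 = 3.65 kΩ.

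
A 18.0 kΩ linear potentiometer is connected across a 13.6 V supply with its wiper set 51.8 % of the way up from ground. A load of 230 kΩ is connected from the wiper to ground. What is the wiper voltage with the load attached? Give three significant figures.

The wiper splits the pot into (1−α)R = 8.676 kΩ above and αR = 9.324 kΩ below.
Lower section ‖ load = 8.961 kΩ.
V_wiper = 13.6 × 8.961/(8.676 + 8.961) = 6.91 V.

V ≈ 6.91 V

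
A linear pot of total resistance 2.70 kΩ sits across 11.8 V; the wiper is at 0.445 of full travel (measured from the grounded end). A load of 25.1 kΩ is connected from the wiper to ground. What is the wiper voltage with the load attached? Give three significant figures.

V ≈ 5.12 V

The wiper splits the pot into (1−α)R = 1.498 kΩ above and αR = 1.202 kΩ below.
Lower section ‖ load = 1.147 kΩ.
V_wiper = 11.8 × 1.147/(1.498 + 1.147) = 5.12 V.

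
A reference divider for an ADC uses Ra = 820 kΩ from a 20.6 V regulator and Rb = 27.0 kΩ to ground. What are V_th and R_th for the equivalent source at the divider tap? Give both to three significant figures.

V_th is the open-circuit tap voltage: 20.6 × 27.0/(820 + 27.0) = 0.657 V.
With the supply zeroed, Ra and Rb appear in parallel from the tap: R_th = Ra‖Rb = (820 × 27.0)/847.0 = 26.1 kΩ.

V_th = 0.657 V, R_th = 26.1 kΩ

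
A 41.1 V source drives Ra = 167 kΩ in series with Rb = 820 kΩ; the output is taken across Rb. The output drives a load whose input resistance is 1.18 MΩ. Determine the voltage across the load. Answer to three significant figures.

V_out ≈ 30.6 V

The load sits in parallel with Rb: Rb‖R_L = (820 × 1180) / (820 + 1180) = 483.8 kΩ.
V_out = 41.1 × 483.8 / (167 + 483.8) = 41.1 × 483.8/650.8 = 30.6 V.
(Unloaded it would have been 34.1 V.)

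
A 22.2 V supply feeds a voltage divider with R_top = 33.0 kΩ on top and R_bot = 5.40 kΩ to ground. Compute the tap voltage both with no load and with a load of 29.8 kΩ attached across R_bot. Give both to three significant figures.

Open-circuit: V = 22.2 × 5.40/(33.0 + 5.40) = 3.12 V.
With the load, R_bot becomes R_bot‖R_L = 4.572 kΩ, so V = 22.2 × 4.572/37.57 = 2.70 V.

Unloaded: 3.12 V; loaded: 2.70 V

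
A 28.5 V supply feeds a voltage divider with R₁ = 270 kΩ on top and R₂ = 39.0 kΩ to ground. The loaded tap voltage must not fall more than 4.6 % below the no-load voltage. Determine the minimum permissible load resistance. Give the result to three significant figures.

R_L(min) ≈ 707 kΩ

Output resistance R_th = R₁‖R₂ = (270 × 39.0)/309.0 = 34.08 kΩ.
The fractional drop is R_th/(R_th + R_L); requiring this ≤ 0.0460 gives R_L ≥ R_th(1/0.0460 − 1) = 34.08 × 20.74 = 707 kΩ.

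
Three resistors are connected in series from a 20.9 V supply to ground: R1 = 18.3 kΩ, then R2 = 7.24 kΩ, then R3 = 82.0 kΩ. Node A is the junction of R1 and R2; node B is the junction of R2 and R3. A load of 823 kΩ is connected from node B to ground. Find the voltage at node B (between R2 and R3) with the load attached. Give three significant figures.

V ≈ 15.6 V

At node B, R3 is in parallel with the load: R3‖R_L = 74.57 kΩ.
Below node A the resistance is R2 + (R3‖R_L) = 81.81 kΩ, so V_A = 20.9 × 81.81/100.1 = 17.08 V.
Then V_B = V_A × (R3‖R_L)/(R2 + R3‖R_L) = 17.08 × 74.57/81.81 = 15.6 V.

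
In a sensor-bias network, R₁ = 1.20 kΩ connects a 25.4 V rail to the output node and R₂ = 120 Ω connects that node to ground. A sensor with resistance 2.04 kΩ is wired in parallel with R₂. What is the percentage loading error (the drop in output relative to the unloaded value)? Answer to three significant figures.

5.08 %

The divider's output (Thévenin) resistance is R₁‖R₂ = 109.1 Ω.
Fractional drop under load = R_th/(R_th + R_L) = 109.1 / (109.1 + 2040) = 0.05076.
So the output falls by 5.08 %.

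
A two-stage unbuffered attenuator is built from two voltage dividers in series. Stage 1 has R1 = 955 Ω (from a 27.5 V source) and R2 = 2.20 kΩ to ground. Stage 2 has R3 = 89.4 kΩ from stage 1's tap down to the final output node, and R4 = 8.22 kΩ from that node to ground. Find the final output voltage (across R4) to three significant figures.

V_out ≈ 1.60 V

Stage 2 presents R3+R4 = 97620 Ω as a load on stage 1's tap.
Stage 1's lower leg becomes R2‖(R3+R4) = 2152 Ω, so V_mid = 27.5 × 2152/3107 = 19.05 V.
Stage 2 is itself unloaded: V_out = V_mid × R4/(R3+R4) = 19.05 × 8220/97620 = 1.60 V.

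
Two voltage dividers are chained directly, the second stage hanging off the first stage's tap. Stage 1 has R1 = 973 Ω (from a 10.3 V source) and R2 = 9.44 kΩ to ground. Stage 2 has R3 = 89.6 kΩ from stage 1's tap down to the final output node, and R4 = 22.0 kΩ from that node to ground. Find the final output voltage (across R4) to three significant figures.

Stage 2 presents R3+R4 = 111600 Ω as a load on stage 1's tap.
Stage 1's lower leg becomes R2‖(R3+R4) = 8704 Ω, so V_mid = 10.3 × 8704/9677 = 9.264 V.
Stage 2 is itself unloaded: V_out = V_mid × R4/(R3+R4) = 9.264 × 22000/111600 = 1.83 V.

V_out ≈ 1.83 V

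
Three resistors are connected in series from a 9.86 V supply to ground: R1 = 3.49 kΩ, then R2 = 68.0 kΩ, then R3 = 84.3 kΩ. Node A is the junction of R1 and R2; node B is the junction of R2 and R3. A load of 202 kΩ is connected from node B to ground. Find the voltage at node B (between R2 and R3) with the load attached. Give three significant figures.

V ≈ 4.48 V

At node B, R3 is in parallel with the load: R3‖R_L = 59.48 kΩ.
Below node A the resistance is R2 + (R3‖R_L) = 127.5 kΩ, so V_A = 9.86 × 127.5/131.0 = 9.597 V.
Then V_B = V_A × (R3‖R_L)/(R2 + R3‖R_L) = 9.597 × 59.48/127.5 = 4.48 V.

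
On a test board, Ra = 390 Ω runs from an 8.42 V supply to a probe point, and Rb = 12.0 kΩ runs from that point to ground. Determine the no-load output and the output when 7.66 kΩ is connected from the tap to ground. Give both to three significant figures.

Unloaded: 8.15 V; loaded: 7.77 V

Open-circuit: V = 8.42 × 12000/(390 + 12000) = 8.15 V.
With the load, Rb becomes Rb‖R_L = 4675 Ω, so V = 8.42 × 4675/5065 = 7.77 V.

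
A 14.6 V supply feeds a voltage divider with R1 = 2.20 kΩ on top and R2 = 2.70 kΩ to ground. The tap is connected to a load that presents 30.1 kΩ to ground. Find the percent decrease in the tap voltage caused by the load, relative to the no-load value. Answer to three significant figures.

The divider's output (Thévenin) resistance is R1‖R2 = 1.212 kΩ.
Fractional drop under load = R_th/(R_th + R_L) = 1.212 / (1.212 + 30.1) = 0.03871.
So the output falls by 3.87 %.

3.87 %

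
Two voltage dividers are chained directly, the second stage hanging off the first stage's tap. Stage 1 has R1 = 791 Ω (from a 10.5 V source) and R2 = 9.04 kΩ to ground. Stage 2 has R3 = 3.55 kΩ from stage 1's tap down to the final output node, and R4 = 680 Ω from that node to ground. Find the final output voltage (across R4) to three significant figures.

V_out ≈ 1.32 V

Stage 2 presents R3+R4 = 4230 Ω as a load on stage 1's tap.
Stage 1's lower leg becomes R2‖(R3+R4) = 2882 Ω, so V_mid = 10.5 × 2882/3673 = 8.239 V.
Stage 2 is itself unloaded: V_out = V_mid × R4/(R3+R4) = 8.239 × 680/4230 = 1.32 V.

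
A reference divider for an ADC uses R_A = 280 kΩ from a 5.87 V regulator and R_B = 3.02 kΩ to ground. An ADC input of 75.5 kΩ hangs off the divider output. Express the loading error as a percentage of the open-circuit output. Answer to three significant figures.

3.81 %

The divider's output (Thévenin) resistance is R_A‖R_B = 2.988 kΩ.
Fractional drop under load = R_th/(R_th + R_L) = 2.988 / (2.988 + 75.5) = 0.03807.
So the output falls by 3.81 %.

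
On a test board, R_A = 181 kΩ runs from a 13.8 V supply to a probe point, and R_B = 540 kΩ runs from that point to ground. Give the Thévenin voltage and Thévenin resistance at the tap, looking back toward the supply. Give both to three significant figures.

V_th = 10.3 V, R_th = 136 kΩ

V_th is the open-circuit tap voltage: 13.8 × 540/(181 + 540) = 10.3 V.
With the supply zeroed, R_A and R_B appear in parallel from the tap: R_th = R_A‖R_B = (181 × 540)/721.0 = 136 kΩ.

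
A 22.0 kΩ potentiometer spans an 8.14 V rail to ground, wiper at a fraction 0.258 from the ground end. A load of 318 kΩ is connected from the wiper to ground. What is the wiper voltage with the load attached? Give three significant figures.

V ≈ 2.07 V

The wiper splits the pot into (1−α)R = 16.32 kΩ above and αR = 5.676 kΩ below.
Lower section ‖ load = 5.576 kΩ.
V_wiper = 8.14 × 5.576/(16.32 + 5.576) = 2.07 V.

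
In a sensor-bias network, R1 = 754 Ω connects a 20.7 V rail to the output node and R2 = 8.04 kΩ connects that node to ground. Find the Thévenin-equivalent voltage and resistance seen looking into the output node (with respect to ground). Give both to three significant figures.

V_th is the open-circuit tap voltage: 20.7 × 8040/(754 + 8040) = 18.9 V.
With the supply zeroed, R1 and R2 appear in parallel from the tap: R_th = R1‖R2 = (754 × 8040)/8794 = 689 Ω.

V_th = 18.9 V, R_th = 689 Ω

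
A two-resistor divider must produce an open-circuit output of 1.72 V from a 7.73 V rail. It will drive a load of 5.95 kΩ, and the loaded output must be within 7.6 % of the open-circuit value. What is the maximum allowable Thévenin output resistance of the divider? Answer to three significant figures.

R_th ≤ 489 Ω

Loading drop = R_th/(R_th + R_L) ≤ 0.0760, so R_th ≤ R_L · ε/(1−ε) = 5.95 kΩ × 0.0760/0.9240 = 489 Ω.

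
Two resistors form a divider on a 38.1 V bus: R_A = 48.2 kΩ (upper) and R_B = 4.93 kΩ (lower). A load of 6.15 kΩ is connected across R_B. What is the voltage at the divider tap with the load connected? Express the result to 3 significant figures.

V_out ≈ 2.05 V

The load sits in parallel with R_B: R_B‖R_L = (4.93 × 6.15) / (4.93 + 6.15) = 2.736 kΩ.
V_out = 38.1 × 2.736 / (48.2 + 2.736) = 38.1 × 2.736/50.94 = 2.05 V.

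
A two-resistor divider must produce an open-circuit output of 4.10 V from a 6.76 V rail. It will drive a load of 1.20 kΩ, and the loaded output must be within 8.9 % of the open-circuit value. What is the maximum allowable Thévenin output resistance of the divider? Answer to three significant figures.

R_th ≤ 117 Ω

Loading drop = R_th/(R_th + R_L) ≤ 0.0890, so R_th ≤ R_L · ε/(1−ε) = 1.20 kΩ × 0.0890/0.9110 = 117 Ω.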